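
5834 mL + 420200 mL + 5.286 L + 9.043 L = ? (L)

In L:
  5834 mL = 5834 × 10^-3 L = 5.834
  420200 mL = 420200 × 10^-3 L = 420.2
  5.286 L → 5.286
  9.043 L → 9.043
Sum: 5.834 + 420.2 + 5.286 + 9.043 = 440.363

440.363 L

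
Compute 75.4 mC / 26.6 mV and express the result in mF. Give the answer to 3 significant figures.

(75.4 × 10⁻³) / (26.6 × 10⁻³) = 2.8346 F

2830 mF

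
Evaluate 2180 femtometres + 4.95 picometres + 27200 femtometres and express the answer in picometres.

34.33 picometres

In picometres:
  2180 femtometres = 2180 × 10^-3 picometres = 2.18
  4.95 picometres → 4.95
  27200 femtometres = 27200 × 10^-3 picometres = 27.2
Sum: 2.18 + 4.95 + 27.2 = 34.33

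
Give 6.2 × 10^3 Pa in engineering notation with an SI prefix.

= 6.2 × 10^3 Pa; 10^3 is kilo.

6.2 kPa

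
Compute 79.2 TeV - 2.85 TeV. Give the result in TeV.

In TeV:
  79.2 TeV → 79.2
  2.85 TeV → 2.85
Difference: 79.2 - 2.85 = 76.35

76.35 TeV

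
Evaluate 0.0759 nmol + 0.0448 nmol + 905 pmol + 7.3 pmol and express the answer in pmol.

In pmol:
  0.0759 nmol = 0.0759 × 10^3 pmol = 75.9
  0.0448 nmol = 0.0448 × 10^3 pmol = 44.8
  905 pmol → 905
  7.3 pmol → 7.3
Sum: 75.9 + 44.8 + 905 + 7.3 = 1033

1033 pmol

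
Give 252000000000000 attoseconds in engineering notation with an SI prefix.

252 microseconds

= 252 × 10⁻⁶ seconds; 10⁻⁶ is micro.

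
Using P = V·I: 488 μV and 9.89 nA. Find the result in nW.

488e-6 × 9.89e-9 = 4826.32e-15 W

0.00482632 nW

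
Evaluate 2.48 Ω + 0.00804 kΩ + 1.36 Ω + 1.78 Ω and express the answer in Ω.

In Ω:
  2.48 Ω → 2.48
  0.00804 kΩ = 0.00804 × 10³ Ω = 8.04
  1.36 Ω → 1.36
  1.78 Ω → 1.78
Sum: 2.48 + 8.04 + 1.36 + 1.78 = 13.66

13.66 Ω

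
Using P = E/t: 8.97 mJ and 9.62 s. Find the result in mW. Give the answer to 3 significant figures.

(8.97 × 10^-3) / (9.62) = 0.93243 × 10^-3 W

0.932 mW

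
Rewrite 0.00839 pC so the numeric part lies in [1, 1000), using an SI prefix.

= 8.39e-15 C; 1e-15 is femto.

8.39 fC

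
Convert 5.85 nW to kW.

nano = 10^-9, kilo = 10^3; factor is 10^-12.
5.85 × 10^-12 = 0.00000000000585

0.00000000000585 kW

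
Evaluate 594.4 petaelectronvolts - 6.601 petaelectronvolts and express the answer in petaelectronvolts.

587.799 petaelectronvolts

In petaelectronvolts:
  594.4 petaelectronvolts → 594.4
  6.601 petaelectronvolts → 6.601
Difference: 594.4 - 6.601 = 587.799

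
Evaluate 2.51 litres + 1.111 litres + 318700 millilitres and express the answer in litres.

In litres:
  2.51 litres → 2.51
  1.111 litres → 1.111
  318700 millilitres = 318700 × 10⁻³ litres = 318.7
Sum: 2.51 + 1.111 + 318.7 = 322.321

322.321 litres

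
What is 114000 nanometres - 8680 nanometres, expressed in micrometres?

In micrometres:
  114000 nanometres = 114000 × 10⁻³ micrometres = 114
  8680 nanometres = 8680 × 10⁻³ micrometres = 8.68
Difference: 114 - 8.68 = 105.32

105.32 micrometres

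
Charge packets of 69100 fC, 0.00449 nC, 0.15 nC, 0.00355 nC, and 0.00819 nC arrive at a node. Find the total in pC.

In pC:
  69100 fC = 69100 × 10^-3 pC = 69.1
  0.00449 nC = 0.00449 × 10^3 pC = 4.49
  0.15 nC = 0.15 × 10^3 pC = 150
  0.00355 nC = 0.00355 × 10^3 pC = 3.55
  0.00819 nC = 0.00819 × 10^3 pC = 8.19
Sum: 69.1 + 4.49 + 150 + 3.55 + 8.19 = 235.33

235.33 pC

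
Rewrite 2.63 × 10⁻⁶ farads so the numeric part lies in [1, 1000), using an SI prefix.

2.63 microfarads

= 2.63 × 10⁻⁶ farads; 10⁻⁶ is micro.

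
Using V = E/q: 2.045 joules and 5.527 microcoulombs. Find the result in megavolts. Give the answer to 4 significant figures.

0.3700 megavolts

(2.045) / (5.527e-6) = 0.370002e6 V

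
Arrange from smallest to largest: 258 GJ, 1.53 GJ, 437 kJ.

437 kJ < 1.53 GJ < 258 GJ

258 GJ = 258000000000 J
1.53 GJ = 1530000000 J
437 kJ = 437000 J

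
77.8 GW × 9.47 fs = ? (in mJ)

0.736766 mJ

77.8e9 × 9.47e-15 = 736.766e-6 J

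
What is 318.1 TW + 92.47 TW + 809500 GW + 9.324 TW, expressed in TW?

1229.394 TW

In TW:
  318.1 TW → 318.1
  92.47 TW → 92.47
  809500 GW = 809500 × 10^-3 TW = 809.5
  9.324 TW → 9.324
Sum: 318.1 + 92.47 + 809.5 + 9.324 = 1229.394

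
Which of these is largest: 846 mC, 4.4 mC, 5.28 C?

5.28 C

846 mC = 0.846 C
4.4 mC = 0.0044 C
5.28 C = 5.28 C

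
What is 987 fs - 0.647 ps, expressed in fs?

In fs:
  987 fs → 987
  0.647 ps = 0.647e3 fs = 647
Difference: 987 - 647 = 340

340 fs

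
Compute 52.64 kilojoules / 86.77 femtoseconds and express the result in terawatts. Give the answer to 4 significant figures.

606700 terawatts

(52.64e3) / (86.77e-15) = 0.606661e18 W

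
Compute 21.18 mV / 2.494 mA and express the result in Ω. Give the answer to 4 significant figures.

8.492 Ω

(21.18e-3) / (2.494e-3) = 8.49238 Ω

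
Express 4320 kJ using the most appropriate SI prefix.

4.32 MJ

= 4.32 × 10⁶ J; 10⁶ is mega.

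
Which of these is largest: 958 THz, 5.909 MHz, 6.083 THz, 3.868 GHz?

958 THz = 958000000000000 Hz
5.909 MHz = 5909000 Hz
6.083 THz = 6083000000000 Hz
3.868 GHz = 3868000000 Hz

958 THz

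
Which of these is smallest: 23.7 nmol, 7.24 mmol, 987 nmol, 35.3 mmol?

23.7 nmol = 0.0000000237 mol
7.24 mmol = 0.00724 mol
987 nmol = 0.000000987 mol
35.3 mmol = 0.0353 mol

23.7 nmol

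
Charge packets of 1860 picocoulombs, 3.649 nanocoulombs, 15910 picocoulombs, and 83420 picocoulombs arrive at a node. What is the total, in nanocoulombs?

104.839 nanocoulombs

In nanocoulombs:
  1860 picocoulombs = 1860e-3 nanocoulombs = 1.86
  3.649 nanocoulombs → 3.649
  15910 picocoulombs = 15910e-3 nanocoulombs = 15.91
  83420 picocoulombs = 83420e-3 nanocoulombs = 83.42
Sum: 1.86 + 3.649 + 15.91 + 83.42 = 104.839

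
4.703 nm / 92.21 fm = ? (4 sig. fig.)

(4.703e-9) / (92.21e-15) = 0.051003e6

51000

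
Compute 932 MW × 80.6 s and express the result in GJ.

75.1192 GJ

932e6 × 80.6 = 75119.2e6 J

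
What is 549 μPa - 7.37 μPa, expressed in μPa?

In μPa:
  549 μPa → 549
  7.37 μPa → 7.37
Difference: 549 - 7.37 = 541.63

541.63 μPa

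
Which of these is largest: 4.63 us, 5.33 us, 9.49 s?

9.49 s

4.63 us = 0.00000463 s
5.33 us = 0.00000533 s
9.49 s = 9.49 s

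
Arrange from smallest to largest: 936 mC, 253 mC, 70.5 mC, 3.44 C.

70.5 mC < 253 mC < 936 mC < 3.44 C

936 mC = 0.936 C
253 mC = 0.253 C
70.5 mC = 0.0705 C
3.44 C = 3.44 C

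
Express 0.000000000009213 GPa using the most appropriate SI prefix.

9.213 mPa

= 9.213 × 10⁻³ Pa; 10⁻³ is milli.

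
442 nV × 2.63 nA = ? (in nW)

442e-9 × 2.63e-9 = 1162.46e-18 W

0.00000116246 nW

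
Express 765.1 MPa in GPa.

0.7651 GPa

mega = 10⁶, giga = 10⁹; factor is 10⁻³.
765.1 × 10⁻³ = 0.7651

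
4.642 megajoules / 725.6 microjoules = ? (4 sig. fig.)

6397000000

(4.642 × 10⁶) / (725.6 × 10⁻⁶) = 0.0063975 × 10¹²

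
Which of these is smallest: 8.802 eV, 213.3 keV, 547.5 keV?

8.802 eV = 8.802 eV
213.3 keV = 213300 eV
547.5 keV = 547500 eV

8.802 eV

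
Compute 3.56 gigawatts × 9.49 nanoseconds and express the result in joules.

33.7844 joules

3.56e9 × 9.49e-9 = 33.7844 J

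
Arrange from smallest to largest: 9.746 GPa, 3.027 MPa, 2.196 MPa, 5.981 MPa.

9.746 GPa = 9746000000 Pa
3.027 MPa = 3027000 Pa
2.196 MPa = 2196000 Pa
5.981 MPa = 5981000 Pa

2.196 MPa < 3.027 MPa < 5.981 MPa < 9.746 GPa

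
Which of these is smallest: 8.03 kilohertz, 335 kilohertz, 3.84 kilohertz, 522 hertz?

522 hertz

8.03 kilohertz = 8030 hertz
335 kilohertz = 335000 hertz
3.84 kilohertz = 3840 hertz
522 hertz = 522 hertz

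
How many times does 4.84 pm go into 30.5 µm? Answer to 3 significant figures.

6300000

(30.5e-6) / (4.84e-12) = 6.302e6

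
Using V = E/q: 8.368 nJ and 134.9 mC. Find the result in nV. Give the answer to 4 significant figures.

62.03 nV

(8.368 × 10^-9) / (134.9 × 10^-3) = 0.0620311 × 10^-6 V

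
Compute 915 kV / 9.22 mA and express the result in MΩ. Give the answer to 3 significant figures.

(915 × 10³) / (9.22 × 10⁻³) = 99.241 × 10⁶ Ω

99.2 MΩ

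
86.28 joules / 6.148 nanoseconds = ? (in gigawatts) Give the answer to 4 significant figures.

(86.28) / (6.148e-9) = 14.0338e9 W

14.03 gigawatts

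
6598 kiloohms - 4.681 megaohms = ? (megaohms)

In megaohms:
  6598 kiloohms = 6598 × 10^-3 megaohms = 6.598
  4.681 megaohms → 4.681
Difference: 6.598 - 4.681 = 1.917

1.917 megaohms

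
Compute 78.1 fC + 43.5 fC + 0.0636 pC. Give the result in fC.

In fC:
  78.1 fC → 78.1
  43.5 fC → 43.5
  0.0636 pC = 0.0636 × 10^3 fC = 63.6
Sum: 78.1 + 43.5 + 63.6 = 185.2

185.2 fC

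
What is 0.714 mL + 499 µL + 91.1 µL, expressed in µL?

In µL:
  0.714 mL = 0.714 × 10^3 µL = 714
  499 µL → 499
  91.1 µL → 91.1
Sum: 714 + 499 + 91.1 = 1304.1

1304.1 µL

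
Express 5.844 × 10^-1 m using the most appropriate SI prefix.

584.4 mm

= 584.4 × 10^-3 m; 10^-3 is milli.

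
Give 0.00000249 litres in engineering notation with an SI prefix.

2.49 microlitres

= 2.49 × 10⁻⁶ litres; 10⁻⁶ is micro.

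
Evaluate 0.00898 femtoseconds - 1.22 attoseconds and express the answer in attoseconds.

In attoseconds:
  0.00898 femtoseconds = 0.00898 × 10^3 attoseconds = 8.98
  1.22 attoseconds → 1.22
Difference: 8.98 - 1.22 = 7.76

7.76 attoseconds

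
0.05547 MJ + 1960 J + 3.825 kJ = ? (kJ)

In kJ:
  0.05547 MJ = 0.05547 × 10³ kJ = 55.47
  1960 J = 1960 × 10⁻³ kJ = 1.96
  3.825 kJ → 3.825
Sum: 55.47 + 1.96 + 3.825 = 61.255

61.255 kJ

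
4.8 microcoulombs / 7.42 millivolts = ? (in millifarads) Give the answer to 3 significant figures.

(4.8 × 10^-6) / (7.42 × 10^-3) = 0.6469 × 10^-3 F

0.647 millifarads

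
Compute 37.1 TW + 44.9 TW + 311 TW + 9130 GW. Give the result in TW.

In TW:
  37.1 TW → 37.1
  44.9 TW → 44.9
  311 TW → 311
  9130 GW = 9130 × 10⁻³ TW = 9.13
Sum: 37.1 + 44.9 + 311 + 9.13 = 402.13

402.13 TW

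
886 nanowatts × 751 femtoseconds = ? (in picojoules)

0.000000665386 picojoules

886 × 10⁻⁹ × 751 × 10⁻¹⁵ = 665386 × 10⁻²⁴ J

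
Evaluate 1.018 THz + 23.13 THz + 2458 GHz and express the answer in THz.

26.606 THz

In THz:
  1.018 THz → 1.018
  23.13 THz → 23.13
  2458 GHz = 2458 × 10^-3 THz = 2.458
Sum: 1.018 + 23.13 + 2.458 = 26.606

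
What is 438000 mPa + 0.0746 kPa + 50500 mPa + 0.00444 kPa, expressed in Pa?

567.54 Pa

In Pa:
  438000 mPa = 438000e-3 Pa = 438
  0.0746 kPa = 0.0746e3 Pa = 74.6
  50500 mPa = 50500e-3 Pa = 50.5
  0.00444 kPa = 0.00444e3 Pa = 4.44
Sum: 438 + 74.6 + 50.5 + 4.44 = 567.54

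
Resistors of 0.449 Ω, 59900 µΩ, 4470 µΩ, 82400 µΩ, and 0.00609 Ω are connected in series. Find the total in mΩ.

601.86 mΩ

In mΩ:
  0.449 Ω = 0.449e3 mΩ = 449
  59900 µΩ = 59900e-3 mΩ = 59.9
  4470 µΩ = 4470e-3 mΩ = 4.47
  82400 µΩ = 82400e-3 mΩ = 82.4
  0.00609 Ω = 0.00609e3 mΩ = 6.09
Sum: 449 + 59.9 + 4.47 + 82.4 + 6.09 = 601.86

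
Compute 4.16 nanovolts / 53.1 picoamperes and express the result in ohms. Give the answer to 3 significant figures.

(4.16 × 10^-9) / (53.1 × 10^-12) = 0.078343 × 10^3 Ω

78.3 ohms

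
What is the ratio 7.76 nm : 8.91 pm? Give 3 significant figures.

871

(7.76e-9) / (8.91e-12) = 0.8709e3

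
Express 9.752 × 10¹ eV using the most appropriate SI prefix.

= 97.52 eV; mantissa already in [1, 1000).

97.52 eV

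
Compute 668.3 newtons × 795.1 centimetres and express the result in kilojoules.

5.3136533 kilojoules

668.3 × 795.1 × 10⁻² = 531365.33 × 10⁻² J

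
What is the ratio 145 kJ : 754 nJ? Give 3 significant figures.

192000000000

(145 × 10^3) / (754 × 10^-9) = 0.1923 × 10^12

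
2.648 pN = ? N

pico = 10^-12, (no prefix) = 10^0; factor is 10^-12.
2.648 × 10^-12 = 0.000000000002648

0.000000000002648 N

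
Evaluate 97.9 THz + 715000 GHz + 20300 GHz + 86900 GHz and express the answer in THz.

In THz:
  97.9 THz → 97.9
  715000 GHz = 715000 × 10⁻³ THz = 715
  20300 GHz = 20300 × 10⁻³ THz = 20.3
  86900 GHz = 86900 × 10⁻³ THz = 86.9
Sum: 97.9 + 715 + 20.3 + 86.9 = 920.1

920.1 THz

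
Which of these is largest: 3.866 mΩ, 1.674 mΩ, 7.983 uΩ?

3.866 mΩ

3.866 mΩ = 0.003866 Ω
1.674 mΩ = 0.001674 Ω
7.983 uΩ = 0.000007983 Ω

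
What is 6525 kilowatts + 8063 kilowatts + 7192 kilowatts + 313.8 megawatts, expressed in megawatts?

In megawatts:
  6525 kilowatts = 6525 × 10⁻³ megawatts = 6.525
  8063 kilowatts = 8063 × 10⁻³ megawatts = 8.063
  7192 kilowatts = 7192 × 10⁻³ megawatts = 7.192
  313.8 megawatts → 313.8
Sum: 6.525 + 8.063 + 7.192 + 313.8 = 335.58

335.58 megawatts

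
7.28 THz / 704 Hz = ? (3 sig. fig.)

(7.28 × 10^12) / (704) = 0.01034 × 10^12

10300000000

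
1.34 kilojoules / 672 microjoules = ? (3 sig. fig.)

1990000

(1.34e3) / (672e-6) = 0.001994e9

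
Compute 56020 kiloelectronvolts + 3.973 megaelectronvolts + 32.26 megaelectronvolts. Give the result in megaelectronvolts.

92.253 megaelectronvolts

In megaelectronvolts:
  56020 kiloelectronvolts = 56020 × 10⁻³ megaelectronvolts = 56.02
  3.973 megaelectronvolts → 3.973
  32.26 megaelectronvolts → 32.26
Sum: 56.02 + 3.973 + 32.26 = 92.253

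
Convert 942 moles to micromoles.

942000000 micromoles

(no prefix) = 10^0, micro = 10^-6; factor is 10^6.
942 × 10^6 = 942000000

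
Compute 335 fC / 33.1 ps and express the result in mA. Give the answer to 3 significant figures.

10.1 mA

(335 × 10⁻¹⁵) / (33.1 × 10⁻¹²) = 10.121 × 10⁻³ A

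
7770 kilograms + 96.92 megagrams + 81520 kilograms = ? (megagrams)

In megagrams:
  7770 kilograms = 7770e-3 megagrams = 7.77
  96.92 megagrams → 96.92
  81520 kilograms = 81520e-3 megagrams = 81.52
Sum: 7.77 + 96.92 + 81.52 = 186.21

186.21 megagrams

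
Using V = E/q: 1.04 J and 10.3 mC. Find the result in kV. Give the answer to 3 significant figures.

0.101 kV

(1.04) / (10.3 × 10⁻³) = 0.10097 × 10³ V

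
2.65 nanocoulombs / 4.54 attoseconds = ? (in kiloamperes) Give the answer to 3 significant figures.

584000 kiloamperes

(2.65 × 10^-9) / (4.54 × 10^-18) = 0.5837 × 10^9 A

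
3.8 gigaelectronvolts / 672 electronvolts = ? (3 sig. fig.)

(3.8 × 10^9) / (672) = 0.005655 × 10^9

5650000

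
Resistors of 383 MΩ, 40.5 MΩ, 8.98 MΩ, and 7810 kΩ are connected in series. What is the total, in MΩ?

440.29 MΩ

In MΩ:
  383 MΩ → 383
  40.5 MΩ → 40.5
  8.98 MΩ → 8.98
  7810 kΩ = 7810 × 10^-3 MΩ = 7.81
Sum: 383 + 40.5 + 8.98 + 7.81 = 440.29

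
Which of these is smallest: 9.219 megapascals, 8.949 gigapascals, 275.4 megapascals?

9.219 megapascals

9.219 megapascals = 9219000 pascals
8.949 gigapascals = 8949000000 pascals
275.4 megapascals = 275400000 pascals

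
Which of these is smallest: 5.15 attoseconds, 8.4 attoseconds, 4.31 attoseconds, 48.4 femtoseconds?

5.15 attoseconds = 0.00000000000000000515 seconds
8.4 attoseconds = 0.0000000000000000084 seconds
4.31 attoseconds = 0.00000000000000000431 seconds
48.4 femtoseconds = 0.0000000000000484 seconds

4.31 attoseconds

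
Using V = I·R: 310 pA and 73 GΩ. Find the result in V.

310e-12 × 73e9 = 22630e-3 V

22.63 V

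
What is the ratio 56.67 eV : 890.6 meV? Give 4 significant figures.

(56.67) / (890.6 × 10^-3) = 0.063631 × 10^3

63.63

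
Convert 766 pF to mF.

pico = 10^-12, milli = 10^-3; factor is 10^-9.
766 × 10^-9 = 0.000000766

0.000000766 mF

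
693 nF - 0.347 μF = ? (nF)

In nF:
  693 nF → 693
  0.347 μF = 0.347e3 nF = 347
Difference: 693 - 347 = 346

346 nF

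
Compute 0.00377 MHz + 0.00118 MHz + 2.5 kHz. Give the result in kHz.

7.45 kHz

In kHz:
  0.00377 MHz = 0.00377e3 kHz = 3.77
  0.00118 MHz = 0.00118e3 kHz = 1.18
  2.5 kHz → 2.5
Sum: 3.77 + 1.18 + 2.5 = 7.45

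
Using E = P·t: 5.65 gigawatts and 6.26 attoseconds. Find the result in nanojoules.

35.369 nanojoules

5.65e9 × 6.26e-18 = 35.369e-9 J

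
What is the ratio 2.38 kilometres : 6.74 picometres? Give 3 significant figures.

353000000000000

(2.38e3) / (6.74e-12) = 0.3531e15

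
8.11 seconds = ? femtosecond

8110000000000000 femtoseconds

(no prefix) = 1e0, femto = 1e-15; factor is 1e15.
8.11 × 1e15 = 8110000000000000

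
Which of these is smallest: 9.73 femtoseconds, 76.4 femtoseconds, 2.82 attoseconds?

2.82 attoseconds

9.73 femtoseconds = 0.00000000000000973 seconds
76.4 femtoseconds = 0.0000000000000764 seconds
2.82 attoseconds = 0.00000000000000000282 seconds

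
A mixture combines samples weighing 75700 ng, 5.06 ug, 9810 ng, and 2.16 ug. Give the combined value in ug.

92.73 ug

In ug:
  75700 ng = 75700 × 10^-3 ug = 75.7
  5.06 ug → 5.06
  9810 ng = 9810 × 10^-3 ug = 9.81
  2.16 ug → 2.16
Sum: 75.7 + 5.06 + 9.81 + 2.16 = 92.73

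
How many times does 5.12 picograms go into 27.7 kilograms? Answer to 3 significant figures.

5410000000000000

(27.7 × 10^3) / (5.12 × 10^-12) = 5.41 × 10^15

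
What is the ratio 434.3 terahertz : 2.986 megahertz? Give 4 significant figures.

(434.3e12) / (2.986e6) = 145.45e6

145400000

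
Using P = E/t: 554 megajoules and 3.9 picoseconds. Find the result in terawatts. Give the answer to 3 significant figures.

142000000 terawatts

(554e6) / (3.9e-12) = 142.05e18 W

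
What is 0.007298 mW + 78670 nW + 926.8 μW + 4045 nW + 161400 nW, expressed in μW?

In μW:
  0.007298 mW = 0.007298e3 μW = 7.298
  78670 nW = 78670e-3 μW = 78.67
  926.8 μW → 926.8
  4045 nW = 4045e-3 μW = 4.045
  161400 nW = 161400e-3 μW = 161.4
Sum: 7.298 + 78.67 + 926.8 + 4.045 + 161.4 = 1178.213

1178.213 μW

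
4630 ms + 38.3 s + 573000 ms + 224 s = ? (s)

In s:
  4630 ms = 4630e-3 s = 4.63
  38.3 s → 38.3
  573000 ms = 573000e-3 s = 573
  224 s → 224
Sum: 4.63 + 38.3 + 573 + 224 = 839.93

839.93 s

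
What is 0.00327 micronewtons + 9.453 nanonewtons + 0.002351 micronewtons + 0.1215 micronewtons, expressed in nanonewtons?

136.574 nanonewtons

In nanonewtons:
  0.00327 micronewtons = 0.00327e3 nanonewtons = 3.27
  9.453 nanonewtons → 9.453
  0.002351 micronewtons = 0.002351e3 nanonewtons = 2.351
  0.1215 micronewtons = 0.1215e3 nanonewtons = 121.5
Sum: 3.27 + 9.453 + 2.351 + 121.5 = 136.574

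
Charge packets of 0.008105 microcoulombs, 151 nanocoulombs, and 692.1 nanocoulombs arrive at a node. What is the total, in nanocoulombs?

In nanocoulombs:
  0.008105 microcoulombs = 0.008105e3 nanocoulombs = 8.105
  151 nanocoulombs → 151
  692.1 nanocoulombs → 692.1
Sum: 8.105 + 151 + 692.1 = 851.205

851.205 nanocoulombs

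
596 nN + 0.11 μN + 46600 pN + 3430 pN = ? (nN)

756.03 nN

In nN:
  596 nN → 596
  0.11 μN = 0.11 × 10³ nN = 110
  46600 pN = 46600 × 10⁻³ nN = 46.6
  3430 pN = 3430 × 10⁻³ nN = 3.43
Sum: 596 + 110 + 46.6 + 3.43 = 756.03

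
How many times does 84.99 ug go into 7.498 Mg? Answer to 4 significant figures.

88220000000

(7.498 × 10^6) / (84.99 × 10^-6) = 0.088222 × 10^12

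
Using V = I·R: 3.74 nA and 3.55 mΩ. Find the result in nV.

0.013277 nV

3.74 × 10⁻⁹ × 3.55 × 10⁻³ = 13.277 × 10⁻¹² V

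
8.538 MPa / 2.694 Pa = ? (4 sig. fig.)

3169000

(8.538 × 10⁶) / (2.694) = 3.1693 × 10⁶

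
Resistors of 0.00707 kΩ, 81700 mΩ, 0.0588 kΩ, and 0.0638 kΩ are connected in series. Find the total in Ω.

In Ω:
  0.00707 kΩ = 0.00707e3 Ω = 7.07
  81700 mΩ = 81700e-3 Ω = 81.7
  0.0588 kΩ = 0.0588e3 Ω = 58.8
  0.0638 kΩ = 0.0638e3 Ω = 63.8
Sum: 7.07 + 81.7 + 58.8 + 63.8 = 211.37

211.37 Ω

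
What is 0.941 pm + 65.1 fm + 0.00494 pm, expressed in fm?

1011.04 fm

In fm:
  0.941 pm = 0.941 × 10³ fm = 941
  65.1 fm → 65.1
  0.00494 pm = 0.00494 × 10³ fm = 4.94
Sum: 941 + 65.1 + 4.94 = 1011.04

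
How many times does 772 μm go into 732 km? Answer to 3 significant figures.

(732e3) / (772e-6) = 0.9482e9

948000000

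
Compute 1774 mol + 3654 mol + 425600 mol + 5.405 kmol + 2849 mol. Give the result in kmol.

439.282 kmol

In kmol:
  1774 mol = 1774 × 10⁻³ kmol = 1.774
  3654 mol = 3654 × 10⁻³ kmol = 3.654
  425600 mol = 425600 × 10⁻³ kmol = 425.6
  5.405 kmol → 5.405
  2849 mol = 2849 × 10⁻³ kmol = 2.849
Sum: 1.774 + 3.654 + 425.6 + 5.405 + 2.849 = 439.282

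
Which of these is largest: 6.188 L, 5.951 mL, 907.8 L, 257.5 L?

907.8 L

6.188 L = 6.188 L
5.951 mL = 0.005951 L
907.8 L = 907.8 L
257.5 L = 257.5 L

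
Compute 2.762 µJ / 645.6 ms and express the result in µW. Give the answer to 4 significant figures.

(2.762e-6) / (645.6e-3) = 0.00427819e-3 W

4.278 µW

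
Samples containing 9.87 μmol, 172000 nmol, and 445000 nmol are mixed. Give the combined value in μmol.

626.87 μmol

In μmol:
  9.87 μmol → 9.87
  172000 nmol = 172000 × 10^-3 μmol = 172
  445000 nmol = 445000 × 10^-3 μmol = 445
Sum: 9.87 + 172 + 445 = 626.87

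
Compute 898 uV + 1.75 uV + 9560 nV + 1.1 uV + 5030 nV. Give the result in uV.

915.44 uV

In uV:
  898 uV → 898
  1.75 uV → 1.75
  9560 nV = 9560 × 10⁻³ uV = 9.56
  1.1 uV → 1.1
  5030 nV = 5030 × 10⁻³ uV = 5.03
Sum: 898 + 1.75 + 9.56 + 1.1 + 5.03 = 915.44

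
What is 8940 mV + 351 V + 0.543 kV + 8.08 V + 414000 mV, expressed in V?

1325.02 V

In V:
  8940 mV = 8940e-3 V = 8.94
  351 V → 351
  0.543 kV = 0.543e3 V = 543
  8.08 V → 8.08
  414000 mV = 414000e-3 V = 414
Sum: 8.94 + 351 + 543 + 8.08 + 414 = 1325.02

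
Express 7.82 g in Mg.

0.00000782 Mg

(no prefix) = 10^0, mega = 10^6; factor is 10^-6.
7.82 × 10^-6 = 0.00000782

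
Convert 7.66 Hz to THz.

(no prefix) = 10⁰, tera = 10¹²; factor is 10⁻¹².
7.66 × 10⁻¹² = 0.00000000000766

0.00000000000766 THz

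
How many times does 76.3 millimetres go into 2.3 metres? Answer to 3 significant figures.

30.1

(2.3) / (76.3e-3) = 0.03014e3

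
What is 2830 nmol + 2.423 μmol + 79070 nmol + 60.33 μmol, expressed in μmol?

144.653 μmol

In μmol:
  2830 nmol = 2830e-3 μmol = 2.83
  2.423 μmol → 2.423
  79070 nmol = 79070e-3 μmol = 79.07
  60.33 μmol → 60.33
Sum: 2.83 + 2.423 + 79.07 + 60.33 = 144.653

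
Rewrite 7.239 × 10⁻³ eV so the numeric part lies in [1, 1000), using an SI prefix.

= 7.239 × 10⁻³ eV; 10⁻³ is milli.

7.239 meV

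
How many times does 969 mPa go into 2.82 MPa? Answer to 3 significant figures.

(2.82 × 10^6) / (969 × 10^-3) = 0.00291 × 10^9

2910000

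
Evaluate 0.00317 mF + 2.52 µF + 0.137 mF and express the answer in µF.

142.69 µF

In µF:
  0.00317 mF = 0.00317 × 10³ µF = 3.17
  2.52 µF → 2.52
  0.137 mF = 0.137 × 10³ µF = 137
Sum: 3.17 + 2.52 + 137 = 142.69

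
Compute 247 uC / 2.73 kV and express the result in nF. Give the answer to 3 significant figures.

90.5 nF

(247 × 10^-6) / (2.73 × 10^3) = 90.476 × 10^-9 F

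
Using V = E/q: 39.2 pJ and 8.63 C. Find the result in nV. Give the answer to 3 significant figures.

0.00454 nV

(39.2e-12) / (8.63) = 4.5423e-12 V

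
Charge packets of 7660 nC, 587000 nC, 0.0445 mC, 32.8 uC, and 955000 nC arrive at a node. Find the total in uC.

In uC:
  7660 nC = 7660e-3 uC = 7.66
  587000 nC = 587000e-3 uC = 587
  0.0445 mC = 0.0445e3 uC = 44.5
  32.8 uC → 32.8
  955000 nC = 955000e-3 uC = 955
Sum: 7.66 + 587 + 44.5 + 32.8 + 955 = 1626.96

1626.96 uC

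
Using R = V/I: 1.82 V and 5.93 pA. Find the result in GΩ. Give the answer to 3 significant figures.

307 GΩ

(1.82) / (5.93 × 10⁻¹²) = 0.30691 × 10¹² Ω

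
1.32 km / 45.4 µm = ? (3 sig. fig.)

29100000

(1.32 × 10^3) / (45.4 × 10^-6) = 0.02907 × 10^9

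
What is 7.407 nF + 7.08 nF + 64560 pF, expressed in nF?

79.047 nF

In nF:
  7.407 nF → 7.407
  7.08 nF → 7.08
  64560 pF = 64560 × 10⁻³ nF = 64.56
Sum: 7.407 + 7.08 + 64.56 = 79.047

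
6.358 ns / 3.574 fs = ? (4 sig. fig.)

1779000

(6.358e-9) / (3.574e-15) = 1.779e6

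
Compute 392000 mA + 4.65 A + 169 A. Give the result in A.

In A:
  392000 mA = 392000 × 10⁻³ A = 392
  4.65 A → 4.65
  169 A → 169
Sum: 392 + 4.65 + 169 = 565.65

565.65 A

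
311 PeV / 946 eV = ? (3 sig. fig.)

329000000000000

(311e15) / (946) = 0.3288e15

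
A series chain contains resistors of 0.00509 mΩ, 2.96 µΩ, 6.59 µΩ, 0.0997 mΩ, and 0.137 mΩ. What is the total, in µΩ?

251.34 µΩ

In µΩ:
  0.00509 mΩ = 0.00509 × 10^3 µΩ = 5.09
  2.96 µΩ → 2.96
  6.59 µΩ → 6.59
  0.0997 mΩ = 0.0997 × 10^3 µΩ = 99.7
  0.137 mΩ = 0.137 × 10^3 µΩ = 137
Sum: 5.09 + 2.96 + 6.59 + 99.7 + 137 = 251.34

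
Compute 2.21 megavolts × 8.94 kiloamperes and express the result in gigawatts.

2.21 × 10^6 × 8.94 × 10^3 = 19.7574 × 10^9 W

19.7574 gigawatts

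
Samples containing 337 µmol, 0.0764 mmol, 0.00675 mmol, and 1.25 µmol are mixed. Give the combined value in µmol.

421.4 µmol

In µmol:
  337 µmol → 337
  0.0764 mmol = 0.0764 × 10^3 µmol = 76.4
  0.00675 mmol = 0.00675 × 10^3 µmol = 6.75
  1.25 µmol → 1.25
Sum: 337 + 76.4 + 6.75 + 1.25 = 421.4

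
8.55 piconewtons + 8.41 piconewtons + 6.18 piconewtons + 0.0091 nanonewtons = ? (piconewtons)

In piconewtons:
  8.55 piconewtons → 8.55
  8.41 piconewtons → 8.41
  6.18 piconewtons → 6.18
  0.0091 nanonewtons = 0.0091 × 10³ piconewtons = 9.1
Sum: 8.55 + 8.41 + 6.18 + 9.1 = 32.24

32.24 piconewtons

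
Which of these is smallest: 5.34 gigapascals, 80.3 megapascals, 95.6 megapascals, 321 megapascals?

80.3 megapascals

5.34 gigapascals = 5340000000 pascals
80.3 megapascals = 80300000 pascals
95.6 megapascals = 95600000 pascals
321 megapascals = 321000000 pascals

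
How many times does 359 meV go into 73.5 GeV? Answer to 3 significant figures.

(73.5 × 10⁹) / (359 × 10⁻³) = 0.2047 × 10¹²

205000000000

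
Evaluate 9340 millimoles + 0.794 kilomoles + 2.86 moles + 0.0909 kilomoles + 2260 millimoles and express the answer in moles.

899.36 moles

In moles:
  9340 millimoles = 9340 × 10⁻³ moles = 9.34
  0.794 kilomoles = 0.794 × 10³ moles = 794
  2.86 moles → 2.86
  0.0909 kilomoles = 0.0909 × 10³ moles = 90.9
  2260 millimoles = 2260 × 10⁻³ moles = 2.26
Sum: 9.34 + 794 + 2.86 + 90.9 + 2.26 = 899.36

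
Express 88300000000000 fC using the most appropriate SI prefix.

= 88.3 × 10^-3 C; 10^-3 is milli.

88.3 mC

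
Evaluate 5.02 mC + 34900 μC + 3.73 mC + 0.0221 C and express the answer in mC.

In mC:
  5.02 mC → 5.02
  34900 μC = 34900 × 10^-3 mC = 34.9
  3.73 mC → 3.73
  0.0221 C = 0.0221 × 10^3 mC = 22.1
Sum: 5.02 + 34.9 + 3.73 + 22.1 = 65.75

65.75 mC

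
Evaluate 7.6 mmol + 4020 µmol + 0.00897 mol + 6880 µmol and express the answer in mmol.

27.47 mmol

In mmol:
  7.6 mmol → 7.6
  4020 µmol = 4020e-3 mmol = 4.02
  0.00897 mol = 0.00897e3 mmol = 8.97
  6880 µmol = 6880e-3 mmol = 6.88
Sum: 7.6 + 4.02 + 8.97 + 6.88 = 27.47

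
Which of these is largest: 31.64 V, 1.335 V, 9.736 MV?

9.736 MV

31.64 V = 31.64 V
1.335 V = 1.335 V
9.736 MV = 9736000 V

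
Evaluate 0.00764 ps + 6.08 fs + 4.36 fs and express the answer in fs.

18.08 fs

In fs:
  0.00764 ps = 0.00764e3 fs = 7.64
  6.08 fs → 6.08
  4.36 fs → 4.36
Sum: 7.64 + 6.08 + 4.36 = 18.08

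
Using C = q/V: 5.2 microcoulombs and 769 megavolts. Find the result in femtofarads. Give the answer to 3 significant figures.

(5.2 × 10⁻⁶) / (769 × 10⁶) = 0.006762 × 10⁻¹² F

6.76 femtofarads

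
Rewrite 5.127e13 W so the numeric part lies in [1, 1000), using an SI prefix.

= 51.27e12 W; 1e12 is tera.

51.27 TW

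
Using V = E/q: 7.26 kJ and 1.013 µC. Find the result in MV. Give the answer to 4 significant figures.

7167 MV

(7.26 × 10³) / (1.013 × 10⁻⁶) = 7.16683 × 10⁹ V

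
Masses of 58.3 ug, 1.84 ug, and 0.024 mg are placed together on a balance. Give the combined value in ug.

84.14 ug

In ug:
  58.3 ug → 58.3
  1.84 ug → 1.84
  0.024 mg = 0.024 × 10^3 ug = 24
Sum: 58.3 + 1.84 + 24 = 84.14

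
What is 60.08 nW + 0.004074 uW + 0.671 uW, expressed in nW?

735.154 nW

In nW:
  60.08 nW → 60.08
  0.004074 uW = 0.004074 × 10³ nW = 4.074
  0.671 uW = 0.671 × 10³ nW = 671
Sum: 60.08 + 4.074 + 671 = 735.154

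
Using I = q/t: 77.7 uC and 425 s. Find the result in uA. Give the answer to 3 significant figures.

0.183 uA

(77.7 × 10^-6) / (425) = 0.18282 × 10^-6 A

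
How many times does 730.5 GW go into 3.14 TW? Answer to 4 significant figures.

(3.14 × 10¹²) / (730.5 × 10⁹) = 0.0042984 × 10³

4.298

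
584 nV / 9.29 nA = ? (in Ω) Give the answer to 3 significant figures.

62.9 Ω

(584e-9) / (9.29e-9) = 62.863 Ω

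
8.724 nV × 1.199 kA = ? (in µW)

10.460076 µW

8.724e-9 × 1.199e3 = 10.460076e-6 W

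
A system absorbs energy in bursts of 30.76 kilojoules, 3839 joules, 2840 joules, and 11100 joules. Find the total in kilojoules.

48.539 kilojoules

In kilojoules:
  30.76 kilojoules → 30.76
  3839 joules = 3839e-3 kilojoules = 3.839
  2840 joules = 2840e-3 kilojoules = 2.84
  11100 joules = 11100e-3 kilojoules = 11.1
Sum: 30.76 + 3.839 + 2.84 + 11.1 = 48.539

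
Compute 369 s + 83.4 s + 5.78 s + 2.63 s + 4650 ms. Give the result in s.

In s:
  369 s → 369
  83.4 s → 83.4
  5.78 s → 5.78
  2.63 s → 2.63
  4650 ms = 4650 × 10⁻³ s = 4.65
Sum: 369 + 83.4 + 5.78 + 2.63 + 4.65 = 465.46

465.46 s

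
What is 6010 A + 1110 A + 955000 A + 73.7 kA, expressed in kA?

In kA:
  6010 A = 6010e-3 kA = 6.01
  1110 A = 1110e-3 kA = 1.11
  955000 A = 955000e-3 kA = 955
  73.7 kA → 73.7
Sum: 6.01 + 1.11 + 955 + 73.7 = 1035.82

1035.82 kA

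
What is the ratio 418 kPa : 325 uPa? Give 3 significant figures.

(418 × 10^3) / (325 × 10^-6) = 1.286 × 10^9

1290000000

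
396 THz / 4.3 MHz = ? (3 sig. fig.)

(396e12) / (4.3e6) = 92.09e6

92100000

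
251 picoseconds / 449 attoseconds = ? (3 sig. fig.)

(251 × 10^-12) / (449 × 10^-18) = 0.559 × 10^6

559000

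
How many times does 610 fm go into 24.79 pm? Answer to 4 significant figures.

(24.79 × 10⁻¹²) / (610 × 10⁻¹⁵) = 0.040639 × 10³

40.64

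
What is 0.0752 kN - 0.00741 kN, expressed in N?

67.79 N

In N:
  0.0752 kN = 0.0752 × 10³ N = 75.2
  0.00741 kN = 0.00741 × 10³ N = 7.41
Difference: 75.2 - 7.41 = 67.79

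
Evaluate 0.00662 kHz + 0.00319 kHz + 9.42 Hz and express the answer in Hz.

In Hz:
  0.00662 kHz = 0.00662 × 10^3 Hz = 6.62
  0.00319 kHz = 0.00319 × 10^3 Hz = 3.19
  9.42 Hz → 9.42
Sum: 6.62 + 3.19 + 9.42 = 19.23

19.23 Hz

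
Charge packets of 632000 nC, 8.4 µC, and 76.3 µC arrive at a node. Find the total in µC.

In µC:
  632000 nC = 632000 × 10^-3 µC = 632
  8.4 µC → 8.4
  76.3 µC → 76.3
Sum: 632 + 8.4 + 76.3 = 716.7

716.7 µC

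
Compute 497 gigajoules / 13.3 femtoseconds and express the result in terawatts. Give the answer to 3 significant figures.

37400000000000 terawatts

(497 × 10^9) / (13.3 × 10^-15) = 37.368 × 10^24 W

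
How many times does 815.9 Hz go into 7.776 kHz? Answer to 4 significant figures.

(7.776 × 10^3) / (815.9) = 0.0095306 × 10^3

9.531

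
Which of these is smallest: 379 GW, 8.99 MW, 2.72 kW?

2.72 kW

379 GW = 379000000000 W
8.99 MW = 8990000 W
2.72 kW = 2720 W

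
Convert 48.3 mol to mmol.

48300 mmol

(no prefix) = 1e0, milli = 1e-3; factor is 1e3.
48.3 × 1e3 = 48300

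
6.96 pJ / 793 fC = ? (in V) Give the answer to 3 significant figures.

(6.96 × 10^-12) / (793 × 10^-15) = 0.0087768 × 10^3 V

8.78 V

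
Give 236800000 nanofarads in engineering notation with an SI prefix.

236.8 millifarads

= 236.8e-3 farads; 1e-3 is milli.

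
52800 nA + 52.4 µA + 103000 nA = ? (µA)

In µA:
  52800 nA = 52800 × 10^-3 µA = 52.8
  52.4 µA → 52.4
  103000 nA = 103000 × 10^-3 µA = 103
Sum: 52.8 + 52.4 + 103 = 208.2

208.2 µA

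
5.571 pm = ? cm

0.0000000005571 cm

pico = 1e-12, centi = 1e-2; factor is 1e-10.
5.571 × 1e-10 = 0.0000000005571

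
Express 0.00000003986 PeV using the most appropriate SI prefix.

39.86 MeV

= 39.86 × 10⁶ eV; 10⁶ is mega.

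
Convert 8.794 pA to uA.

pico = 10⁻¹², micro = 10⁻⁶; factor is 10⁻⁶.
8.794 × 10⁻⁶ = 0.000008794

0.000008794 uA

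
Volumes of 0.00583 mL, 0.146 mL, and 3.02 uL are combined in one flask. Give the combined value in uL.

In uL:
  0.00583 mL = 0.00583 × 10^3 uL = 5.83
  0.146 mL = 0.146 × 10^3 uL = 146
  3.02 uL → 3.02
Sum: 5.83 + 146 + 3.02 = 154.85

154.85 uL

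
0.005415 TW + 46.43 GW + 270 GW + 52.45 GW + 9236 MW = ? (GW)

383.531 GW

In GW:
  0.005415 TW = 0.005415 × 10³ GW = 5.415
  46.43 GW → 46.43
  270 GW → 270
  52.45 GW → 52.45
  9236 MW = 9236 × 10⁻³ GW = 9.236
Sum: 5.415 + 46.43 + 270 + 52.45 + 9.236 = 383.531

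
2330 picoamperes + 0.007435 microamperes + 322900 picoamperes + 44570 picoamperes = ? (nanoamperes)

In nanoamperes:
  2330 picoamperes = 2330 × 10^-3 nanoamperes = 2.33
  0.007435 microamperes = 0.007435 × 10^3 nanoamperes = 7.435
  322900 picoamperes = 322900 × 10^-3 nanoamperes = 322.9
  44570 picoamperes = 44570 × 10^-3 nanoamperes = 44.57
Sum: 2.33 + 7.435 + 322.9 + 44.57 = 377.235

377.235 nanoamperes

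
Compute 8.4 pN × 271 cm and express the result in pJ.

22.764 pJ

8.4 × 10^-12 × 271 × 10^-2 = 2276.4 × 10^-14 J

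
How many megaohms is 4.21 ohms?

0.00000421 megaohms

(no prefix) = 1e0, mega = 1e6; factor is 1e-6.
4.21 × 1e-6 = 0.00000421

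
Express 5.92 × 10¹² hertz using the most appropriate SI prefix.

5.92 terahertz

= 5.92 × 10¹² hertz; 10¹² is tera.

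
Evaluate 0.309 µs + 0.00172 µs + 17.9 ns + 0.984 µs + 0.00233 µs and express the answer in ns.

1314.95 ns

In ns:
  0.309 µs = 0.309 × 10³ ns = 309
  0.00172 µs = 0.00172 × 10³ ns = 1.72
  17.9 ns → 17.9
  0.984 µs = 0.984 × 10³ ns = 984
  0.00233 µs = 0.00233 × 10³ ns = 2.33
Sum: 309 + 1.72 + 17.9 + 984 + 2.33 = 1314.95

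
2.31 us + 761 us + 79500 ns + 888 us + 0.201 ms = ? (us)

In us:
  2.31 us → 2.31
  761 us → 761
  79500 ns = 79500e-3 us = 79.5
  888 us → 888
  0.201 ms = 0.201e3 us = 201
Sum: 2.31 + 761 + 79.5 + 888 + 201 = 1931.81

1931.81 us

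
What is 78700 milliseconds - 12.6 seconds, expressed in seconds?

In seconds:
  78700 milliseconds = 78700 × 10⁻³ seconds = 78.7
  12.6 seconds → 12.6
Difference: 78.7 - 12.6 = 66.1

66.1 seconds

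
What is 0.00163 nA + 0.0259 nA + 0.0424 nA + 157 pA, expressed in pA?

226.93 pA

In pA:
  0.00163 nA = 0.00163e3 pA = 1.63
  0.0259 nA = 0.0259e3 pA = 25.9
  0.0424 nA = 0.0424e3 pA = 42.4
  157 pA → 157
Sum: 1.63 + 25.9 + 42.4 + 157 = 226.93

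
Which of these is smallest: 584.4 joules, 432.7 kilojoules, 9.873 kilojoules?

584.4 joules

584.4 joules = 584.4 joules
432.7 kilojoules = 432700 joules
9.873 kilojoules = 9873 joules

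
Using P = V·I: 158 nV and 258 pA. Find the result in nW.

0.000000040764 nW

158e-9 × 258e-12 = 40764e-21 W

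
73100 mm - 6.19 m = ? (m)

In m:
  73100 mm = 73100 × 10⁻³ m = 73.1
  6.19 m → 6.19
Difference: 73.1 - 6.19 = 66.91

66.91 m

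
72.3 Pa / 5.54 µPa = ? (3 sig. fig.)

13100000

(72.3) / (5.54 × 10⁻⁶) = 13.05 × 10⁶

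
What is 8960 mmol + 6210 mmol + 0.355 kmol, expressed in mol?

370.17 mol

In mol:
  8960 mmol = 8960 × 10⁻³ mol = 8.96
  6210 mmol = 6210 × 10⁻³ mol = 6.21
  0.355 kmol = 0.355 × 10³ mol = 355
Sum: 8.96 + 6.21 + 355 = 370.17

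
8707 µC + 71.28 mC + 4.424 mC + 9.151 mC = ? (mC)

93.562 mC

In mC:
  8707 µC = 8707 × 10⁻³ mC = 8.707
  71.28 mC → 71.28
  4.424 mC → 4.424
  9.151 mC → 9.151
Sum: 8.707 + 71.28 + 4.424 + 9.151 = 93.562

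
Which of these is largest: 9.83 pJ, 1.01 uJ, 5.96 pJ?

9.83 pJ = 0.00000000000983 J
1.01 uJ = 0.00000101 J
5.96 pJ = 0.00000000000596 J

1.01 uJ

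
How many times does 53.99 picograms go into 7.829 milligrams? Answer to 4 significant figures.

145000000

(7.829e-3) / (53.99e-12) = 0.14501e9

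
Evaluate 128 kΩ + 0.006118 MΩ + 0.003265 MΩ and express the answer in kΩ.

137.383 kΩ

In kΩ:
  128 kΩ → 128
  0.006118 MΩ = 0.006118 × 10^3 kΩ = 6.118
  0.003265 MΩ = 0.003265 × 10^3 kΩ = 3.265
Sum: 128 + 6.118 + 3.265 = 137.383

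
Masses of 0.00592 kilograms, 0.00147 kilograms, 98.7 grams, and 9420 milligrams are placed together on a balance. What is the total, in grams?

115.51 grams

In grams:
  0.00592 kilograms = 0.00592e3 grams = 5.92
  0.00147 kilograms = 0.00147e3 grams = 1.47
  98.7 grams → 98.7
  9420 milligrams = 9420e-3 grams = 9.42
Sum: 5.92 + 1.47 + 98.7 + 9.42 = 115.51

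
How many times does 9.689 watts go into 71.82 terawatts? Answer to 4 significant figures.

(71.82e12) / (9.689) = 7.4125e12

7413000000000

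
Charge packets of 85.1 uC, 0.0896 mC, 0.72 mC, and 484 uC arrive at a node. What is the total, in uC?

In uC:
  85.1 uC → 85.1
  0.0896 mC = 0.0896e3 uC = 89.6
  0.72 mC = 0.72e3 uC = 720
  484 uC → 484
Sum: 85.1 + 89.6 + 720 + 484 = 1378.7

1378.7 uC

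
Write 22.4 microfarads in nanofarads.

micro = 10⁻⁶, nano = 10⁻⁹; factor is 10³.
22.4 × 10³ = 22400

22400 nanofarads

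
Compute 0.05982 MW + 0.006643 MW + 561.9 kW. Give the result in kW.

In kW:
  0.05982 MW = 0.05982e3 kW = 59.82
  0.006643 MW = 0.006643e3 kW = 6.643
  561.9 kW → 561.9
Sum: 59.82 + 6.643 + 561.9 = 628.363

628.363 kW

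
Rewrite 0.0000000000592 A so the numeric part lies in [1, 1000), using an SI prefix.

= 59.2e-12 A; 1e-12 is pico.

59.2 pA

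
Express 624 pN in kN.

0.000000000000624 kN

pico = 10⁻¹², kilo = 10³; factor is 10⁻¹⁵.
624 × 10⁻¹⁵ = 0.000000000000624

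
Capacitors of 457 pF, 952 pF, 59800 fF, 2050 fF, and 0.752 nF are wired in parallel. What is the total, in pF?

2222.85 pF

In pF:
  457 pF → 457
  952 pF → 952
  59800 fF = 59800 × 10⁻³ pF = 59.8
  2050 fF = 2050 × 10⁻³ pF = 2.05
  0.752 nF = 0.752 × 10³ pF = 752
Sum: 457 + 952 + 59.8 + 2.05 + 752 = 2222.85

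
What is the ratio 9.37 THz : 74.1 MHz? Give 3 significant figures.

(9.37 × 10¹²) / (74.1 × 10⁶) = 0.1265 × 10⁶

126000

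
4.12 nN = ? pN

nano = 10⁻⁹, pico = 10⁻¹²; factor is 10³.
4.12 × 10³ = 4120

4120 pN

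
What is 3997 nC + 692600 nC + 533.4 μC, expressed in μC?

In μC:
  3997 nC = 3997 × 10^-3 μC = 3.997
  692600 nC = 692600 × 10^-3 μC = 692.6
  533.4 μC → 533.4
Sum: 3.997 + 692.6 + 533.4 = 1229.997

1229.997 μC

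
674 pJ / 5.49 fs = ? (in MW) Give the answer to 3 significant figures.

0.123 MW

(674 × 10^-12) / (5.49 × 10^-15) = 122.77 × 10^3 W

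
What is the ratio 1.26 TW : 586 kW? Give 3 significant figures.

(1.26 × 10¹²) / (586 × 10³) = 0.00215 × 10⁹

2150000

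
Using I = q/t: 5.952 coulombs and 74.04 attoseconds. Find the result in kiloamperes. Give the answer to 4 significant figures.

(5.952) / (74.04 × 10⁻¹⁸) = 0.080389 × 10¹⁸ A

80390000000000 kiloamperes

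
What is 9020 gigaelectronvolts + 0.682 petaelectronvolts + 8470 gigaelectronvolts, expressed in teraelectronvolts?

In teraelectronvolts:
  9020 gigaelectronvolts = 9020e-3 teraelectronvolts = 9.02
  0.682 petaelectronvolts = 0.682e3 teraelectronvolts = 682
  8470 gigaelectronvolts = 8470e-3 teraelectronvolts = 8.47
Sum: 9.02 + 682 + 8.47 = 699.49

699.49 teraelectronvolts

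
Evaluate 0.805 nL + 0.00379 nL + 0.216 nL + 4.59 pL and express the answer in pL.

1029.38 pL

In pL:
  0.805 nL = 0.805 × 10³ pL = 805
  0.00379 nL = 0.00379 × 10³ pL = 3.79
  0.216 nL = 0.216 × 10³ pL = 216
  4.59 pL → 4.59
Sum: 805 + 3.79 + 216 + 4.59 = 1029.38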